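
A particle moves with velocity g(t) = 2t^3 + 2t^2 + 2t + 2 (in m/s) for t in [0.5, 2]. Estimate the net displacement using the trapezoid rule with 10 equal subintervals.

20.0221875

Δt = (2 − 0.5)/10 = 0.15.
g(0.5) = 3.75, g(0.65) = 4.69425, g(0.8) = 5.904, g(0.95) = 7.41975, g(1.1) = 9.282, g(1.25) = 11.53125, g(1.4) = 14.208, g(1.55) = 17.35275, g(1.7) = 21.006, g(1.85) = 25.20825, g(2) = 30.
T_10 = (Δt/2)·[g(t_0) + 2g(t_1) + ... + 2g(t_{9}) + g(t_10)].
Sum = 20.0221875.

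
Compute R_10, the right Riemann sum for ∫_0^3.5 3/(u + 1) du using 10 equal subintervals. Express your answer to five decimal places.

4.13266

Δu = (3.5 − 0)/10 = 0.35.
Right endpoints: 0.35, 0.7, 1.05, 1.4, 1.75, 2.1, 2.45, 2.8, 3.15, 3.5.
f(0.35) = 20/9, f(0.7) = 30/17, f(1.05) = 60/41, f(1.4) = 1.25, f(1.75) = 12/11, f(2.1) = 30/31, f(2.45) = 20/23, f(2.8) = 15/19, f(3.15) = 60/83, f(3.5) = 2/3.
Sum = Δu · [f(0.35) + f(0.7) + f(1.05) + ...].
Sum ≈ 4.13266.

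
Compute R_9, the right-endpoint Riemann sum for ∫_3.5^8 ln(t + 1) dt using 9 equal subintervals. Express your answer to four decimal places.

8.6776

Δt = (8 − 3.5)/9 = 0.5.
Right endpoints: 4, 4.5, 5, 5.5, 6, 6.5, 7, 7.5, 8.
f(4) ≈ 1.6094, f(4.5) ≈ 1.7047, f(5) ≈ 1.7918, f(5.5) ≈ 1.8718, f(6) ≈ 1.9459, f(6.5) ≈ 2.0149, f(7) ≈ 2.0794, f(7.5) ≈ 2.1401, f(8) ≈ 2.1972.
Sum = Δt · [f(4) + f(4.5) + f(5) + ...].
Sum ≈ 8.6776.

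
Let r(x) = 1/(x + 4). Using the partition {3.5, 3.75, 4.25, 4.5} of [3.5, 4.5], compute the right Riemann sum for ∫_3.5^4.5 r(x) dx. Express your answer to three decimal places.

0.122

Subinterval widths: 0.25, 0.5, 0.25.
Right endpoints: 3.75, 4.25, 4.5.
r(3.75) = 4/31, r(4.25) = 4/33, r(4.5) = 2/17.
Sum = Σ Δx_i · r(x_i).
Sum ≈ 0.122.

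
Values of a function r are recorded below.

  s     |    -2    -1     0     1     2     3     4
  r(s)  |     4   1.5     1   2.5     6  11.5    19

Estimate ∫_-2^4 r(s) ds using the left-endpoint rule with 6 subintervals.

Δs = 1.
Sum = 1·[4 + 1.5 + 1 + 2.5 + 6 + 11.5] = 26.5.

26.5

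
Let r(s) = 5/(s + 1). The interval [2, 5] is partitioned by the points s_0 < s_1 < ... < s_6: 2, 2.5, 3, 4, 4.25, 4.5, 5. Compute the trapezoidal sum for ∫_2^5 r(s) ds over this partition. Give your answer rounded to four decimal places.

3.4808

Subinterval widths: 0.5, 0.5, 1, 0.25, 0.25, 0.5.
r(2) = 5/3, r(2.5) = 10/7, r(3) = 1.25, r(4) = 1, r(4.25) = 20/21, r(4.5) = 10/11, r(5) = 5/6.
On each subinterval the trapezoid contributes (Δs_i/2)·[r(s_{i-1}) + r(s_i)].
Sum ≈ 3.4808.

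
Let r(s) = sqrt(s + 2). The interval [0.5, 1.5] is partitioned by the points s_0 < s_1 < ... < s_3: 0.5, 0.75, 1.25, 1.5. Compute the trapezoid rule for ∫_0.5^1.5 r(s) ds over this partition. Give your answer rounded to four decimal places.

Subinterval widths: 0.25, 0.5, 0.25.
r(0.5) ≈ 1.5811, r(0.75) ≈ 1.6583, r(1.25) ≈ 1.8028, r(1.5) ≈ 1.8708.
On each subinterval the trapezoid contributes (Δs_i/2)·[r(s_{i-1}) + r(s_i)].
Sum ≈ 1.7294.

1.7294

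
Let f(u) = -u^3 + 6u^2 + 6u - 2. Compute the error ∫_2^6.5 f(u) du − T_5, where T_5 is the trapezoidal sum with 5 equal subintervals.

Exact integral: ∫_2^6.5 f(u) du = 196.734375.
T_5 = 192.63375.
Error = 196.734375 − 192.63375 = 4.100625.

4.100625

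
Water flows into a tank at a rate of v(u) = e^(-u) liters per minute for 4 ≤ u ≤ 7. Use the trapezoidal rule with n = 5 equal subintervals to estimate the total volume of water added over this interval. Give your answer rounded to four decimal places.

Δu = (7 − 4)/5 = 0.6.
v(4) ≈ 0.0183, v(4.6) ≈ 0.0101, v(5.2) ≈ 0.0055, v(5.8) ≈ 0.0030, v(6.4) ≈ 0.0017, v(7) ≈ 0.0009.
T_5 = (Δu/2)·[v(u_0) + 2v(u_1) + ... + 2v(u_{4}) + v(u_5)].
Sum ≈ 0.0179.

0.0179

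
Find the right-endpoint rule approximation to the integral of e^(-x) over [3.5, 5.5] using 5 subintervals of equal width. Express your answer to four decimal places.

Δx = (5.5 − 3.5)/5 = 0.4.
Right endpoints: 3.9, 4.3, 4.7, 5.1, 5.5.
f(3.9) ≈ 0.0202, f(4.3) ≈ 0.0136, f(4.7) ≈ 0.0091, f(5.1) ≈ 0.0061, f(5.5) ≈ 0.0041.
Sum = Δx · [f(3.9) + f(4.3) + f(4.7) + f(5.1) + f(5.5)].
Sum ≈ 0.0212.

0.0212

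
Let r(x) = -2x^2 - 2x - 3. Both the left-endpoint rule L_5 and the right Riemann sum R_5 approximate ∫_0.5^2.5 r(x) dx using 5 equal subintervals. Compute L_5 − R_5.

6.4

L_5 = -19.24.
R_5 = -25.64.
L_5 − R_5 = 6.4.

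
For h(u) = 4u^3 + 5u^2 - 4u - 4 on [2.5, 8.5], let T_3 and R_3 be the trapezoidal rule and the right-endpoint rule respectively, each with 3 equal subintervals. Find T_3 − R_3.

T_3 = 6306.5.
R_3 = 9006.5.
T_3 − R_3 = -2700.

-2700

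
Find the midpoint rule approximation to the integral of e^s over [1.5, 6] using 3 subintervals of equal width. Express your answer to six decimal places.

Δs = (6 − 1.5)/3 = 1.5.
Midpoints: 2.25, 3.75, 5.25.
f(2.25) ≈ 9.487736, f(3.75) ≈ 42.521082, f(5.25) ≈ 190.566268.
Sum = Δs · [f(2.25) + f(3.75) + f(5.25)].
Sum ≈ 363.862629.

363.862629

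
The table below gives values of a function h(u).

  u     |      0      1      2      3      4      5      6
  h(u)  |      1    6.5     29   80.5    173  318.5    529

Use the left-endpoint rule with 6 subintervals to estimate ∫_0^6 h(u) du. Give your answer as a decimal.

608.5

Δu = 1.
Sum = 1·[1 + 6.5 + 29 + 80.5 + 173 + 318.5] = 608.5.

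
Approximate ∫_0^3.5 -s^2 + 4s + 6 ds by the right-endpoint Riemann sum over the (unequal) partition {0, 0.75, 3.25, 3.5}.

Subinterval widths: 0.75, 2.5, 0.25.
Right endpoints: 0.75, 3.25, 3.5.
f(0.75) = 8.4375, f(3.25) = 8.4375, f(3.5) = 7.75.
Sum = Σ Δs_i · f(s_i).
Sum = 29.359375.

29.359375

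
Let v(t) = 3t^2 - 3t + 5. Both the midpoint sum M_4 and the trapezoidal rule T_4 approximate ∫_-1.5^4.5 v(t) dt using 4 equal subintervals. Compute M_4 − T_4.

M_4 = 94.125.
T_4 = 104.25.
M_4 − T_4 = -10.125.

-10.125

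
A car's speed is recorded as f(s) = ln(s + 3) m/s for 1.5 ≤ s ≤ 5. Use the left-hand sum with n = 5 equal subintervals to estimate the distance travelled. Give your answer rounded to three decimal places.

6.162

Δs = (5 − 1.5)/5 = 0.7.
Left endpoints: 1.5, 2.2, 2.9, 3.6, 4.3.
f(1.5) ≈ 1.504, f(2.2) ≈ 1.649, f(2.9) ≈ 1.775, f(3.6) ≈ 1.887, f(4.3) ≈ 1.988.
Sum = Δs · [f(1.5) + f(2.2) + f(2.9) + f(3.6) + f(4.3)].
Sum ≈ 6.162.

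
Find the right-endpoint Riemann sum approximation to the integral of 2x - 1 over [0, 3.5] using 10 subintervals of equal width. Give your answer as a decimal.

Δx = (3.5 − 0)/10 = 0.35.
Right endpoints: 0.35, 0.7, 1.05, 1.4, 1.75, 2.1, 2.45, 2.8, 3.15, 3.5.
f(0.35) = -0.3, f(0.7) = 0.4, f(1.05) = 1.1, f(1.4) = 1.8, f(1.75) = 2.5, f(2.1) = 3.2, f(2.45) = 3.9, f(2.8) = 4.6, f(3.15) = 5.3, f(3.5) = 6.
Sum = Δx · [f(0.35) + f(0.7) + f(1.05) + ...].
Sum = 9.975.

9.975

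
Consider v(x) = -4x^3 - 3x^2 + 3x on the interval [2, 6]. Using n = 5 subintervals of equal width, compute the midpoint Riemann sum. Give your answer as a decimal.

-1429.12

Δx = (6 − 2)/5 = 0.8.
Midpoints: 2.4, 3.2, 4, 4.8, 5.6.
v(2.4) = -65.376, v(3.2) = -152.192, v(4) = -292, v(4.8) = -497.088, v(5.6) = -779.744.
Sum = Δx · [v(2.4) + v(3.2) + v(4) + v(4.8) + v(5.6)].
Sum = -1429.12.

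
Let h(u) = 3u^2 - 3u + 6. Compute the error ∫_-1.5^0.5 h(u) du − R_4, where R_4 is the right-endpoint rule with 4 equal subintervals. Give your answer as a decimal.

2.75

Exact integral: ∫_-1.5^0.5 h(u) du = 18.5.
R_4 = 15.75.
Error = 18.5 − 15.75 = 2.75.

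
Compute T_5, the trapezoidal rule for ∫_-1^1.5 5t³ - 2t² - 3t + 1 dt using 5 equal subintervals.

2.96875

Δt = (1.5 − (-1))/5 = 0.5.
f(-1) = -3, f(-0.5) = 1.375, f(0) = 1, f(0.5) = -0.375, f(1) = 1, f(1.5) = 8.875.
T_5 = (Δt/2)·[f(t_0) + 2f(t_1) + ... + 2f(t_{4}) + f(t_5)].
Sum = 2.96875.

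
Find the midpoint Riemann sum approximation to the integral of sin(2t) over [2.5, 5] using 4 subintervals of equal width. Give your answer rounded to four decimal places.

0.5997

Δt = (5 − 2.5)/4 = 0.625.
Midpoints: 2.8125, 3.4375, 4.0625, 4.6875.
f(2.8125) ≈ -0.6117, f(3.4375) ≈ 0.5579, f(4.0625) ≈ 0.9635, f(4.6875) ≈ 0.0498.
Sum = Δt · [f(2.8125) + f(3.4375) + f(4.0625) + f(4.6875)].
Sum ≈ 0.5997.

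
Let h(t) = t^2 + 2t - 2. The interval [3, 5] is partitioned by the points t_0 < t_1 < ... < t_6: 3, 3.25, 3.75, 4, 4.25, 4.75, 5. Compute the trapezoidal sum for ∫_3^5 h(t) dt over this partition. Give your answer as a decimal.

44.71875

Subinterval widths: 0.25, 0.5, 0.25, 0.25, 0.5, 0.25.
h(3) = 13, h(3.25) = 15.0625, h(3.75) = 19.5625, h(4) = 22, h(4.25) = 24.5625, h(4.75) = 30.0625, h(5) = 33.
On each subinterval the trapezoid contributes (Δt_i/2)·[h(t_{i-1}) + h(t_i)].
Sum = 44.71875.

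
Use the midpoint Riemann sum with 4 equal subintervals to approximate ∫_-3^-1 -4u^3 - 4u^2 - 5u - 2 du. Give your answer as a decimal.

Δu = (-1 − (-3))/4 = 0.5.
Midpoints: -2.75, -2.25, -1.75, -1.25.
f(-2.75) = 64.6875, f(-2.25) = 34.5625, f(-1.75) = 15.9375, f(-1.25) = 5.8125.
Sum = Δu · [f(-2.75) + f(-2.25) + f(-1.75) + f(-1.25)].
Sum = 60.5.

60.5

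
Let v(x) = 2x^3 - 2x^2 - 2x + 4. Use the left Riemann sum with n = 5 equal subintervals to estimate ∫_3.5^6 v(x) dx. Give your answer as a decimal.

Δx = (6 − 3.5)/5 = 0.5.
Left endpoints: 3.5, 4, 4.5, 5, 5.5.
v(3.5) = 58.25, v(4) = 92, v(4.5) = 136.75, v(5) = 194, v(5.5) = 265.25.
Sum = Δx · [v(3.5) + v(4) + v(4.5) + v(5) + v(5.5)].
Sum = 373.125.

373.125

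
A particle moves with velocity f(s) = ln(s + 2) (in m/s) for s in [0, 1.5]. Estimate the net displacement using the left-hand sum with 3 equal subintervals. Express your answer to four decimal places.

Δs = (1.5 − 0)/3 = 0.5.
Left endpoints: 0, 0.5, 1.
f(0) ≈ 0.6931, f(0.5) ≈ 0.9163, f(1) ≈ 1.0986.
Sum = Δs · [f(0) + f(0.5) + f(1)].
Sum ≈ 1.3540.

1.3540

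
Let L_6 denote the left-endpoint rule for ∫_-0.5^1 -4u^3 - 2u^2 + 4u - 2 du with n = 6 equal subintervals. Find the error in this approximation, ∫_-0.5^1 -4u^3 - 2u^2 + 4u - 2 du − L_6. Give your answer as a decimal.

Exact integral: ∫_-0.5^1 f(u) du = -3.1875.
L_6 = -3.265625.
Error = -3.1875 − (-3.265625) = 0.078125.

0.078125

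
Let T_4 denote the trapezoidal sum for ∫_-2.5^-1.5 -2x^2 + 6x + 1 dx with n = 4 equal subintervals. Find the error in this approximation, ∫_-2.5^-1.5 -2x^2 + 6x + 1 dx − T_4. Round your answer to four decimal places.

Exact integral: ∫_-2.5^-1.5 f(x) dx ≈ -19.166667.
T_4 = -19.1875.
Error ≈ -19.166667 − (-19.1875) ≈ 0.0208.

0.0208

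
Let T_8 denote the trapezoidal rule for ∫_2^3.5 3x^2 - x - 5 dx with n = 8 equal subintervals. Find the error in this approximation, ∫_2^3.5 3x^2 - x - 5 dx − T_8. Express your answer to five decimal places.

-0.02637

Exact integral: ∫_2^3.5 f(x) dx = 23.25.
T_8 ≈ 23.2763672.
Error ≈ 23.25 − 23.2763672 ≈ -0.02637.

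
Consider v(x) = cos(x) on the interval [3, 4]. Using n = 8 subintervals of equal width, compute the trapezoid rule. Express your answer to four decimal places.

-0.8968

Δx = (4 − 3)/8 = 0.125.
v(3) ≈ -0.9900, v(3.125) ≈ -0.9999, v(3.25) ≈ -0.9941, v(3.375) ≈ -0.9729, v(3.5) ≈ -0.9365, v(3.625) ≈ -0.8854, v(3.75) ≈ -0.8206, v(3.875) ≈ -0.7429, v(4) ≈ -0.6536.
T_8 = (Δx/2)·[v(x_0) + 2v(x_1) + ... + 2v(x_{7}) + v(x_8)].
Sum ≈ -0.8968.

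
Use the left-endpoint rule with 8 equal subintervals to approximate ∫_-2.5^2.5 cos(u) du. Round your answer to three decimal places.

Δu = (2.5 − (-2.5))/8 = 0.625.
Left endpoints: -2.5, -1.875, -1.25, -0.625, 0, 0.625, 1.25, 1.875.
f(-2.5) ≈ -0.801, f(-1.875) ≈ -0.300, f(-1.25) ≈ 0.315, f(-0.625) ≈ 0.811, f(0) ≈ 1.000, f(0.625) ≈ 0.811, f(1.25) ≈ 0.315, f(1.875) ≈ -0.300.
Sum = Δu · [f(-2.5) + f(-1.875) + f(-1.25) + ...].
Sum ≈ 1.158.

1.158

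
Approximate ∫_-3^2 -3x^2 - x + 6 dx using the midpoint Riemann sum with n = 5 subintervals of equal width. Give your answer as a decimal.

Δx = (2 − (-3))/5 = 1.
Midpoints: -2.5, -1.5, -0.5, 0.5, 1.5.
f(-2.5) = -10.25, f(-1.5) = 0.75, f(-0.5) = 5.75, f(0.5) = 4.75, f(1.5) = -2.25.
Sum = Δx · [f(-2.5) + f(-1.5) + f(-0.5) + f(0.5) + f(1.5)].
Sum = -1.25.

-1.25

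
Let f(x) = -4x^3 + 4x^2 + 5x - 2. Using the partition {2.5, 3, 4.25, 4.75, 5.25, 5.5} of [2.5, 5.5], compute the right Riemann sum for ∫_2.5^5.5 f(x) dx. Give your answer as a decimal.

Subinterval widths: 0.5, 1.25, 0.5, 0.5, 0.25.
Right endpoints: 3, 4.25, 4.75, 5.25, 5.5.
f(3) = -59, f(4.25) = -215.5625, f(4.75) = -316.6875, f(5.25) = -444.3125, f(5.5) = -519.
Sum = Σ Δx_i · f(x_i).
Sum = -809.203125.

-809.203125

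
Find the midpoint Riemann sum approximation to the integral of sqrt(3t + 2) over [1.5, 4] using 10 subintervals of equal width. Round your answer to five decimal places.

7.95857

Δt = (4 − 1.5)/10 = 0.25.
Midpoints: 1.625, 1.875, 2.125, 2.375, 2.625, 2.875, 3.125, 3.375, 3.625, 3.875.
f(1.625) ≈ 2.62202, f(1.875) ≈ 2.76134, f(2.125) ≈ 2.89396, f(2.375) ≈ 3.02076, f(2.625) ≈ 3.14245, f(2.875) ≈ 3.25960, f(3.125) ≈ 3.37268, f(3.375) ≈ 3.48210, f(3.625) ≈ 3.58818, f(3.875) ≈ 3.69121.
Sum = Δt · [f(1.625) + f(1.875) + f(2.125) + ...].
Sum ≈ 7.95857.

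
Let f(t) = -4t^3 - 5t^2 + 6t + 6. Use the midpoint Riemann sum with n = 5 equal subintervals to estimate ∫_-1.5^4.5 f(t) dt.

Δt = (4.5 − (-1.5))/5 = 1.2.
Midpoints: -0.9, 0.3, 1.5, 2.7, 3.9.
f(-0.9) = -0.534, f(0.3) = 7.242, f(1.5) = -9.75, f(2.7) = -92.982, f(3.9) = -283.926.
Sum = Δt · [f(-0.9) + f(0.3) + f(1.5) + f(2.7) + f(3.9)].
Sum = -455.94.

-455.94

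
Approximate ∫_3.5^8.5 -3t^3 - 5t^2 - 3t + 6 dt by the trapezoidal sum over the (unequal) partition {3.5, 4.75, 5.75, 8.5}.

-5076.6015625

Subinterval widths: 1.25, 1, 2.75.
f(3.5) = -194.375, f(4.75) = -442.578125, f(5.75) = -746.890625, f(8.5) = -2223.125.
On each subinterval the trapezoid contributes (Δt_i/2)·[f(t_{i-1}) + f(t_i)].
Sum = -5076.6015625.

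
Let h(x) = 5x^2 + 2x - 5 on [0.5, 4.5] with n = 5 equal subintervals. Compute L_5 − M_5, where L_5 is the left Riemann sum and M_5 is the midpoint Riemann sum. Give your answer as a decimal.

-40

L_5 = 110.6.
M_5 = 150.6.
L_5 − M_5 = -40.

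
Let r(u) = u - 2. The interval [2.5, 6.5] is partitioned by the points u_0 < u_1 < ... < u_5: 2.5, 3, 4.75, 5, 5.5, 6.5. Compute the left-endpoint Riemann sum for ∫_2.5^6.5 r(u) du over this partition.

7.6875

Subinterval widths: 0.5, 1.75, 0.25, 0.5, 1.
Left endpoints: 2.5, 3, 4.75, 5, 5.5.
r(2.5) = 0.5, r(3) = 1, r(4.75) = 2.75, r(5) = 3, r(5.5) = 3.5.
Sum = Σ Δu_i · r(u_i).
Sum = 7.6875.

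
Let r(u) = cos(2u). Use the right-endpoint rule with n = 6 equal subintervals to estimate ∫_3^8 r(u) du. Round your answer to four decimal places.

Δu = (8 − 3)/6 = 5/6.
Right endpoints: 23/6, 14/3, 5.5, 19/3, 43/6, 8.
r(23/6) ≈ 0.1862, r(14/3) ≈ -0.9958, r(5.5) ≈ 0.0044, r(19/3) ≈ 0.9950, r(43/6) ≈ -0.1949, r(8) ≈ -0.9577.
Sum = Δu · [r(23/6) + r(14/3) + r(5.5) + ...].
Sum ≈ -0.8023.

-0.8023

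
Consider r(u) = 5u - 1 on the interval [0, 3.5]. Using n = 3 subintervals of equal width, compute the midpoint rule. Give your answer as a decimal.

Δu = (3.5 − 0)/3 = 7/6.
Midpoints: 7/12, 1.75, 35/12.
r(7/12) = 23/12, r(1.75) = 7.75, r(35/12) = 163/12.
Sum = Δu · [r(7/12) + r(1.75) + r(35/12)].
Sum = 27.125.

27.125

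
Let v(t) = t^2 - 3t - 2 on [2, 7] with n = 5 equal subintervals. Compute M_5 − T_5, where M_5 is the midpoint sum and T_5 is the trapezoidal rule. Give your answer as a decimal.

M_5 = 33.75.
T_5 = 35.
M_5 − T_5 = -1.25.

-1.25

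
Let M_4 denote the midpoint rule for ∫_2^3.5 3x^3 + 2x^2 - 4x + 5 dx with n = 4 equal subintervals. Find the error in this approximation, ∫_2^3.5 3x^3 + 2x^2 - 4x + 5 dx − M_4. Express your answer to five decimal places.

0.47021

Exact integral: ∫_2^3.5 f(x) dx = 114.796875.
M_4 ≈ 114.3266602.
Error ≈ 114.796875 − 114.3266602 ≈ 0.47021.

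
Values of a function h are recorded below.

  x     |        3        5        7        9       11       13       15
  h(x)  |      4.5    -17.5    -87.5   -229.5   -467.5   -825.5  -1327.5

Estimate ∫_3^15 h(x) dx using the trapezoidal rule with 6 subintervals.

Δx = 2.
T_6 = (2/2)·[4.5 + 2·(-17.5) + 2·(-87.5) + 2·(-229.5) + 2·(-467.5) + 2·(-825.5) + (-1327.5)] = -4578.

-4578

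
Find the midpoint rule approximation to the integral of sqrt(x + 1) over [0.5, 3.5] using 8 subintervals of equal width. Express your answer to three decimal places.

Δx = (3.5 − 0.5)/8 = 0.375.
Midpoints: 0.6875, 1.0625, 1.4375, 1.8125, 2.1875, 2.5625, 2.9375, 3.3125.
f(0.6875) ≈ 1.299, f(1.0625) ≈ 1.436, f(1.4375) ≈ 1.561, f(1.8125) ≈ 1.677, f(2.1875) ≈ 1.785, f(2.5625) ≈ 1.887, f(2.9375) ≈ 1.984, f(3.3125) ≈ 2.077.
Sum = Δx · [f(0.6875) + f(1.0625) + f(1.4375) + ...].
Sum ≈ 5.140.

5.140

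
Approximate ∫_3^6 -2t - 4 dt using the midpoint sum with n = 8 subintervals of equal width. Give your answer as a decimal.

Δt = (6 − 3)/8 = 0.375.
Midpoints: 3.1875, 3.5625, 3.9375, 4.3125, 4.6875, 5.0625, 5.4375, 5.8125.
f(3.1875) = -10.375, f(3.5625) = -11.125, f(3.9375) = -11.875, f(4.3125) = -12.625, f(4.6875) = -13.375, f(5.0625) = -14.125, f(5.4375) = -14.875, f(5.8125) = -15.625.
Sum = Δt · [f(3.1875) + f(3.5625) + f(3.9375) + ...].
Sum = -39.

-39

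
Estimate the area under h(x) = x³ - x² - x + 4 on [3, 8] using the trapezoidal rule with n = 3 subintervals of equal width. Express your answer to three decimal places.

Δx = (8 − 3)/3 = 5/3.
h(3) = 19, h(14/3) = 2138/27, h(19/3) = 5713/27, h(8) = 444.
T_3 = (Δx/2)·[h(x_0) + 2h(x_1) + 2h(x_2) + h(x_3)].
Sum ≈ 870.463.

870.463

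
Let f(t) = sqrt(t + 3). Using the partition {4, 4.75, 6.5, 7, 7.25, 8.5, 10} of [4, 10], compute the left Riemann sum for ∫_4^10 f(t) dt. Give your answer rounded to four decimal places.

Subinterval widths: 0.75, 1.75, 0.5, 0.25, 1.25, 1.5.
Left endpoints: 4, 4.75, 6.5, 7, 7.25, 8.5.
f(4) ≈ 2.6458, f(4.75) ≈ 2.7839, f(6.5) ≈ 3.0822, f(7) ≈ 3.1623, f(7.25) ≈ 3.2016, f(8.5) ≈ 3.3912.
Sum = Σ Δt_i · f(t_i).
Sum ≈ 18.2765.

18.2765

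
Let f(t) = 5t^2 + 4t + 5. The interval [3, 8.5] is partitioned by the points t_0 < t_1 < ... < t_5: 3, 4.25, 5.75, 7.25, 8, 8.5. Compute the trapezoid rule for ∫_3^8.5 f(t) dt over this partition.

1140.25

Subinterval widths: 1.25, 1.5, 1.5, 0.75, 0.5.
f(3) = 62, f(4.25) = 112.3125, f(5.75) = 193.3125, f(7.25) = 296.8125, f(8) = 357, f(8.5) = 400.25.
On each subinterval the trapezoid contributes (Δt_i/2)·[f(t_{i-1}) + f(t_i)].
Sum = 1140.25.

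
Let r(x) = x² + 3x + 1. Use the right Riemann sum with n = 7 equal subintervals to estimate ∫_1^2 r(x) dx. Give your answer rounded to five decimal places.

8.26531

Δx = (2 − 1)/7 = 1/7.
Right endpoints: 8/7, 9/7, 10/7, 11/7, 12/7, 13/7, 2.
r(8/7) = 281/49, r(9/7) = 319/49, r(10/7) = 359/49, r(11/7) = 401/49, r(12/7) = 445/49, r(13/7) = 491/49, r(2) = 11.
Sum = Δx · [r(8/7) + r(9/7) + r(10/7) + ...].
Sum ≈ 8.26531.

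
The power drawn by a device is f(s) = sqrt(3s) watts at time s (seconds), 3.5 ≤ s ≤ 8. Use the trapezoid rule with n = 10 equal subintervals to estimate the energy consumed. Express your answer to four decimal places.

Δs = (8 − 3.5)/10 = 0.45.
f(3.5) ≈ 3.2404, f(3.95) ≈ 3.4424, f(4.4) ≈ 3.6332, f(4.85) ≈ 3.8144, f(5.3) ≈ 3.9875, f(5.75) ≈ 4.1533, f(6.2) ≈ 4.3128, f(6.65) ≈ 4.4665, f(7.1) ≈ 4.6152, f(7.55) ≈ 4.7592, f(8) ≈ 4.8990.
T_10 = (Δs/2)·[f(s_0) + 2f(s_1) + ... + 2f(s_{9}) + f(s_10)].
Sum ≈ 18.5644.

18.5644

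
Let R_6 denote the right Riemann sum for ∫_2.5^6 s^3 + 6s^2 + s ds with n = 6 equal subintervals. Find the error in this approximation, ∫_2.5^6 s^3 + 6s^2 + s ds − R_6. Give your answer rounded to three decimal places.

Exact integral: ∫_2.5^6 f(s) ds = 729.859375.
R_6 ≈ 845.10720.
Error ≈ 729.859375 − 845.10720 ≈ -115.248.

-115.248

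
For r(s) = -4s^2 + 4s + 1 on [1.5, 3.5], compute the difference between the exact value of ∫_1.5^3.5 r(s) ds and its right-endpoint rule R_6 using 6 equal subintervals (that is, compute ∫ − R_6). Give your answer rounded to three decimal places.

Exact integral: ∫_1.5^3.5 r(s) ds ≈ -30.66667.
R_6 ≈ -36.14815.
Error ≈ -30.66667 − (-36.14815) ≈ 5.481.

5.481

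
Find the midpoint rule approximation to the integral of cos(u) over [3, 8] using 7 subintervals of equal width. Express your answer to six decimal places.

0.866543

Δu = (8 − 3)/7 = 5/7.
Midpoints: 47/14, 57/14, 67/14, 5.5, 87/14, 97/14, 107/14.
f(47/14) ≈ -0.976859, f(57/14) ≈ -0.597966, f(67/14) ≈ 0.073260, f(5.5) ≈ 0.708670, f(87/14) ≈ 0.997627, f(97/14) ≈ 0.798868, f(107/14) ≈ 0.209560.
Sum = Δu · [f(47/14) + f(57/14) + f(67/14) + ...].
Sum ≈ 0.866543.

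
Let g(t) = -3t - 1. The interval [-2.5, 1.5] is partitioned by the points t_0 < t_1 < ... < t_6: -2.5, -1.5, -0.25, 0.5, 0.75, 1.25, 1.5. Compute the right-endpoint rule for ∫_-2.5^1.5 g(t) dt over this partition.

-3.25

Subinterval widths: 1, 1.25, 0.75, 0.25, 0.5, 0.25.
Right endpoints: -1.5, -0.25, 0.5, 0.75, 1.25, 1.5.
g(-1.5) = 3.5, g(-0.25) = -0.25, g(0.5) = -2.5, g(0.75) = -3.25, g(1.25) = -4.75, g(1.5) = -5.5.
Sum = Σ Δt_i · g(t_i).
Sum = -3.25.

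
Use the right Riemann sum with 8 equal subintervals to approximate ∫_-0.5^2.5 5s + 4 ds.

Δs = (2.5 − (-0.5))/8 = 0.375.
Right endpoints: -0.125, 0.25, 0.625, 1, 1.375, 1.75, 2.125, 2.5.
f(-0.125) = 3.375, f(0.25) = 5.25, f(0.625) = 7.125, f(1) = 9, f(1.375) = 10.875, f(1.75) = 12.75, f(2.125) = 14.625, f(2.5) = 16.5.
Sum = Δs · [f(-0.125) + f(0.25) + f(0.625) + ...].
Sum = 29.8125.

29.8125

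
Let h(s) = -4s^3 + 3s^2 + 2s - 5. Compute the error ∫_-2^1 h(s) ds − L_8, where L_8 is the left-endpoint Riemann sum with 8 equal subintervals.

-7.9453125

Exact integral: ∫_-2^1 h(s) ds = 6.
L_8 = 13.9453125.
Error = 6 − 13.9453125 = -7.9453125.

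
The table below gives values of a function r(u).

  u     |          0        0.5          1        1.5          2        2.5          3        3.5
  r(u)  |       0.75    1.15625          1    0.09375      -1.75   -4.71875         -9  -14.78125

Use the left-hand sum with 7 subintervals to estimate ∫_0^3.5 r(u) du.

Δu = 0.5.
Sum = 0.5·[0.75 + 1.15625 + 1 + 0.09375 + (-1.75) + (-4.71875) + (-9)] = -6.234375.

-6.234375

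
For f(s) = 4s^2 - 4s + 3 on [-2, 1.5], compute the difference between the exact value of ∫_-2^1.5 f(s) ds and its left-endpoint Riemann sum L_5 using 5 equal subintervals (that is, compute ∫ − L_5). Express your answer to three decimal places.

Exact integral: ∫_-2^1.5 f(s) ds ≈ 29.16667.
L_5 = 37.66.
Error ≈ 29.16667 − 37.66 ≈ -8.493.

-8.493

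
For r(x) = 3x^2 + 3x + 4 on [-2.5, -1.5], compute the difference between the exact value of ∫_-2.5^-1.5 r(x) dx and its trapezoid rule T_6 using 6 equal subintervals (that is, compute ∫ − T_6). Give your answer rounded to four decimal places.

Exact integral: ∫_-2.5^-1.5 r(x) dx = 10.25.
T_6 ≈ 10.263889.
Error ≈ 10.25 − 10.263889 ≈ -0.0139.

-0.0139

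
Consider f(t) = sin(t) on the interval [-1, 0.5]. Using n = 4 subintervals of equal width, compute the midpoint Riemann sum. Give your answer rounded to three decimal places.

-0.339

Δt = (0.5 − (-1))/4 = 0.375.
Midpoints: -0.8125, -0.4375, -0.0625, 0.3125.
f(-0.8125) ≈ -0.726, f(-0.4375) ≈ -0.424, f(-0.0625) ≈ -0.062, f(0.3125) ≈ 0.307.
Sum = Δt · [f(-0.8125) + f(-0.4375) + f(-0.0625) + f(0.3125)].
Sum ≈ -0.339.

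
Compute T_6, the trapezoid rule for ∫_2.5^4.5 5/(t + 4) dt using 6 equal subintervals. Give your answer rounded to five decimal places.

1.34177

Δt = (4.5 − 2.5)/6 = 1/3.
f(2.5) = 10/13, f(17/6) = 30/41, f(19/6) = 30/43, f(3.5) = 2/3, f(23/6) = 30/47, f(25/6) = 30/49, f(4.5) = 10/17.
T_6 = (Δt/2)·[f(t_0) + 2f(t_1) + ... + 2f(t_{5}) + f(t_6)].
Sum ≈ 1.34177.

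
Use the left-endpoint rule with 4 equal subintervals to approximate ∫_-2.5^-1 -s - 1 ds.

Δs = (-1 − (-2.5))/4 = 0.375.
Left endpoints: -2.5, -2.125, -1.75, -1.375.
f(-2.5) = 1.5, f(-2.125) = 1.125, f(-1.75) = 0.75, f(-1.375) = 0.375.
Sum = Δs · [f(-2.5) + f(-2.125) + f(-1.75) + f(-1.375)].
Sum = 1.40625.

1.40625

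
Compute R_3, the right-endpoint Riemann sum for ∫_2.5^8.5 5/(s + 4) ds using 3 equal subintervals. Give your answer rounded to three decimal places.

2.929

Δs = (8.5 − 2.5)/3 = 2.
Right endpoints: 4.5, 6.5, 8.5.
f(4.5) = 10/17, f(6.5) = 10/21, f(8.5) = 0.4.
Sum = Δs · [f(4.5) + f(6.5) + f(8.5)].
Sum ≈ 2.929.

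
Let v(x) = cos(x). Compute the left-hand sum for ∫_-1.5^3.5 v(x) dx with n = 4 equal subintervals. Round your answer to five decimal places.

1.18972

Δx = (3.5 − (-1.5))/4 = 1.25.
Left endpoints: -1.5, -0.25, 1, 2.25.
v(-1.5) ≈ 0.07074, v(-0.25) ≈ 0.96891, v(1) ≈ 0.54030, v(2.25) ≈ -0.62817.
Sum = Δx · [v(-1.5) + v(-0.25) + v(1) + v(2.25)].
Sum ≈ 1.18972.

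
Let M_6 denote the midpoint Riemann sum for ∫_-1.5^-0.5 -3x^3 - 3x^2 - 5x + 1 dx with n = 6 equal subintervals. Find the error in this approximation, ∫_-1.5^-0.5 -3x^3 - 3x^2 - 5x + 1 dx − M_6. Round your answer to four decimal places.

0.0139

Exact integral: ∫_-1.5^-0.5 f(x) dx = 6.5.
M_6 ≈ 6.486111.
Error ≈ 6.5 − 6.486111 ≈ 0.0139.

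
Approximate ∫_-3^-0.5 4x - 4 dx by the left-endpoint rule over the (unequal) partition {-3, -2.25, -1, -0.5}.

-32.25

Subinterval widths: 0.75, 1.25, 0.5.
Left endpoints: -3, -2.25, -1.
f(-3) = -16, f(-2.25) = -13, f(-1) = -8.
Sum = Σ Δx_i · f(x_i).
Sum = -32.25.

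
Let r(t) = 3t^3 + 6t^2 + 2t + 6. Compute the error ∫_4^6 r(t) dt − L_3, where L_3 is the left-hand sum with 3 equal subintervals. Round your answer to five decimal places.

Exact integral: ∫_4^6 r(t) dt = 1116.
L_3 ≈ 930.2222222.
Error ≈ 1116 − 930.2222222 ≈ 185.77778.

185.77778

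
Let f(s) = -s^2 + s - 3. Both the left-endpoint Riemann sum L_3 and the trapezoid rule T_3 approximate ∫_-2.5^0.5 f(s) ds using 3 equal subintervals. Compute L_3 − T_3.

-4.5

L_3 = -22.25.
T_3 = -17.75.
L_3 − T_3 = -4.5.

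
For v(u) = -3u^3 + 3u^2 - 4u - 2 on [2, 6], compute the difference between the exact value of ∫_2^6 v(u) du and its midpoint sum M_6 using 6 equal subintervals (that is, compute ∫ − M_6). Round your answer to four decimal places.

Exact integral: ∫_2^6 v(u) du = -824.
M_6 ≈ -819.111111.
Error ≈ -824 − (-819.111111) ≈ -4.8889.

-4.8889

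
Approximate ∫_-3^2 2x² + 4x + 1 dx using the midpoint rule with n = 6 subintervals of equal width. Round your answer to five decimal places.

17.75463

Δx = (2 − (-3))/6 = 5/6.
Midpoints: -31/12, -1.75, -11/12, -1/12, 0.75, 19/12.
f(-31/12) = 289/72, f(-1.75) = 0.125, f(-11/12) = -71/72, f(-1/12) = 49/72, f(0.75) = 5.125, f(19/12) = 889/72.
Sum = Δx · [f(-31/12) + f(-1.75) + f(-11/12) + ...].
Sum ≈ 17.75463.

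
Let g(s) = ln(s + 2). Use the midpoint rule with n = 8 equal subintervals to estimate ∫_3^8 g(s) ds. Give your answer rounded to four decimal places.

9.9803

Δs = (8 − 3)/8 = 0.625.
Midpoints: 3.3125, 3.9375, 4.5625, 5.1875, 5.8125, 6.4375, 7.0625, 7.6875.
g(3.3125) ≈ 1.6701, g(3.9375) ≈ 1.7813, g(4.5625) ≈ 1.8814, g(5.1875) ≈ 1.9723, g(5.8125) ≈ 2.0557, g(6.4375) ≈ 2.1327, g(7.0625) ≈ 2.2041, g(7.6875) ≈ 2.2708.
Sum = Δs · [g(3.3125) + g(3.9375) + g(4.5625) + ...].
Sum ≈ 9.9803.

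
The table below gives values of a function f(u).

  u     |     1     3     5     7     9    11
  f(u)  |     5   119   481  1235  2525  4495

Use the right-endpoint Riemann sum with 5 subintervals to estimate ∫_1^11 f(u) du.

17710

Δu = 2.
Sum = 2·[119 + 481 + 1235 + 2525 + 4495] = 17710.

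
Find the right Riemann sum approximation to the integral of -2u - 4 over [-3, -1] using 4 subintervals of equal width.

Δu = (-1 − (-3))/4 = 0.5.
Right endpoints: -2.5, -2, -1.5, -1.
f(-2.5) = 1, f(-2) = 0, f(-1.5) = -1, f(-1) = -2.
Sum = Δu · [f(-2.5) + f(-2) + f(-1.5) + f(-1)].
Sum = -1.

-1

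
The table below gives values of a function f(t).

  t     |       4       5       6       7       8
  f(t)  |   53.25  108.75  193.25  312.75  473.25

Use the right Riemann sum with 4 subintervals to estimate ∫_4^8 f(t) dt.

Δt = 1.
Sum = 1·[108.75 + 193.25 + 312.75 + 473.25] = 1088.

1088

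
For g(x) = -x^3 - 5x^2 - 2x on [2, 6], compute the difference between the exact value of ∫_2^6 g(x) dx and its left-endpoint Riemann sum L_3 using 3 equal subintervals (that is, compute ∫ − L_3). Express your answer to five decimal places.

-230.51852

Exact integral: ∫_2^6 g(x) dx ≈ -698.6666667.
L_3 ≈ -468.1481481.
Error ≈ -698.6666667 − (-468.1481481) ≈ -230.51852.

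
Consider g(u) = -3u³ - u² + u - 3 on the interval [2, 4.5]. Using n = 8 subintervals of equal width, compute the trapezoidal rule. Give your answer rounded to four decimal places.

-323.8611

Δu = (4.5 − 2)/8 = 0.3125.
g(2) = -29, g(2.3125) = -176679/4096, g(2.625) = -31503/512, g(2.9375) = -347069/4096, g(3.25) = -113.296875, g(3.5625) = -605259/4096, g(3.875) = -96613/512, g(4.1875) = -969249/4096, g(4.5) = -292.125.
T_8 = (Δu/2)·[g(u_0) + 2g(u_1) + ... + 2g(u_{7}) + g(u_8)].
Sum ≈ -323.8611.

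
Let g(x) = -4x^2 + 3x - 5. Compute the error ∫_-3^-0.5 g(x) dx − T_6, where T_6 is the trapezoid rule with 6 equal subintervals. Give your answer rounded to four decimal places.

Exact integral: ∫_-3^-0.5 g(x) dx ≈ -61.458333.
T_6 ≈ -61.747685.
Error ≈ -61.458333 − (-61.747685) ≈ 0.2894.

0.2894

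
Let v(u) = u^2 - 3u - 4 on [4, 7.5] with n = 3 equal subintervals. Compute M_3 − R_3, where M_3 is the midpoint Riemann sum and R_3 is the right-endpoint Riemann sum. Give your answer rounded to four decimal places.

M_3 ≈ 44.519676.
R_3 ≈ 63.064815.
M_3 − R_3 ≈ -18.5451.

-18.5451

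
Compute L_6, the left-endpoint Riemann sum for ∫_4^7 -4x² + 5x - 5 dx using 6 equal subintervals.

-275.75

Δx = (7 − 4)/6 = 0.5.
Left endpoints: 4, 4.5, 5, 5.5, 6, 6.5.
f(4) = -49, f(4.5) = -63.5, f(5) = -80, f(5.5) = -98.5, f(6) = -119, f(6.5) = -141.5.
Sum = Δx · [f(4) + f(4.5) + f(5) + ...].
Sum = -275.75.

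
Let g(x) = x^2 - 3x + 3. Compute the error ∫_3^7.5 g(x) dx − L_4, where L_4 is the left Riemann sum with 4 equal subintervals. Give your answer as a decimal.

18.03515625

Exact integral: ∫_3^7.5 g(x) dx = 74.25.
L_4 = 56.21484375.
Error = 74.25 − 56.21484375 = 18.03515625.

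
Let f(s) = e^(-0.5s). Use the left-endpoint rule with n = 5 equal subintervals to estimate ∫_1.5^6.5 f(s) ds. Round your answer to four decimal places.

Δs = (6.5 − 1.5)/5 = 1.
Left endpoints: 1.5, 2.5, 3.5, 4.5, 5.5.
f(1.5) ≈ 0.4724, f(2.5) ≈ 0.2865, f(3.5) ≈ 0.1738, f(4.5) ≈ 0.1054, f(5.5) ≈ 0.0639.
Sum = Δs · [f(1.5) + f(2.5) + f(3.5) + f(4.5) + f(5.5)].
Sum ≈ 1.1020.

1.1020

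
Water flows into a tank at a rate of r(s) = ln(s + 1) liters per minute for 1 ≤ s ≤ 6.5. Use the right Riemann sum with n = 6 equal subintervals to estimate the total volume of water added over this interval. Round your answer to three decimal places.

8.806

Δs = (6.5 − 1)/6 = 11/12.
Right endpoints: 23/12, 17/6, 3.75, 14/3, 67/12, 6.5.
r(23/12) ≈ 1.070, r(17/6) ≈ 1.344, r(3.75) ≈ 1.558, r(14/3) ≈ 1.735, r(67/12) ≈ 1.885, r(6.5) ≈ 2.015.
Sum = Δs · [r(23/12) + r(17/6) + r(3.75) + ...].
Sum ≈ 8.806.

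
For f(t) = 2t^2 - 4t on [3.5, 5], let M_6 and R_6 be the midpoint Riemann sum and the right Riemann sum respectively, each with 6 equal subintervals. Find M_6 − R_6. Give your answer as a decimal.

-2.484375

M_6 = 29.234375.
R_6 = 31.71875.
M_6 − R_6 = -2.484375.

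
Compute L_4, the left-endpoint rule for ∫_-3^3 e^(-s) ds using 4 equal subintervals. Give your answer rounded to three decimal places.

Δs = (3 − (-3))/4 = 1.5.
Left endpoints: -3, -1.5, 0, 1.5.
f(-3) ≈ 20.086, f(-1.5) ≈ 4.482, f(0) ≈ 1.000, f(1.5) ≈ 0.223.
Sum = Δs · [f(-3) + f(-1.5) + f(0) + f(1.5)].
Sum ≈ 38.686.

38.686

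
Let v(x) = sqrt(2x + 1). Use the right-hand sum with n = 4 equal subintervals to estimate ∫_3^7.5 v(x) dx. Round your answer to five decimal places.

15.90823

Δx = (7.5 − 3)/4 = 1.125.
Right endpoints: 4.125, 5.25, 6.375, 7.5.
v(4.125) ≈ 3.04138, v(5.25) ≈ 3.39116, v(6.375) ≈ 3.70810, v(7.5) ≈ 4.00000.
Sum = Δx · [v(4.125) + v(5.25) + v(6.375) + v(7.5)].
Sum ≈ 15.90823.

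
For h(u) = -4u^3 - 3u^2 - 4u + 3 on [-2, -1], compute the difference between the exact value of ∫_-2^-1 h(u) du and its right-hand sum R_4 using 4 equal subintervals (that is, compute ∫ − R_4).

Exact integral: ∫_-2^-1 h(u) du = 17.
R_4 = 14.28125.
Error = 17 − 14.28125 = 2.71875.

2.71875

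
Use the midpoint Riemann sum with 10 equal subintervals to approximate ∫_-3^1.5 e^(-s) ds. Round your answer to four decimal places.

Δs = (1.5 − (-3))/10 = 0.45.
Midpoints: -2.775, -2.325, -1.875, -1.425, -0.975, -0.525, -0.075, 0.375, 0.825, 1.275.
f(-2.775) ≈ 16.0386, f(-2.325) ≈ 10.2267, f(-1.875) ≈ 6.5208, f(-1.425) ≈ 4.1579, f(-0.975) ≈ 2.6512, f(-0.525) ≈ 1.6905, f(-0.075) ≈ 1.0779, f(0.375) ≈ 0.6873, f(0.825) ≈ 0.4382, f(1.275) ≈ 0.2794.
Sum = Δs · [f(-2.775) + f(-2.325) + f(-1.875) + ...].
Sum ≈ 19.6958.

19.6958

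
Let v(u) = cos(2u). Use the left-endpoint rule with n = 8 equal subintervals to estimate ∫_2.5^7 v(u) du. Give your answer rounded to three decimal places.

Δu = (7 − 2.5)/8 = 0.5625.
Left endpoints: 2.5, 3.0625, 3.625, 4.1875, 4.75, 5.3125, 5.875, 6.4375.
v(2.5) ≈ 0.284, v(3.0625) ≈ 0.988, v(3.625) ≈ 0.568, v(4.1875) ≈ -0.498, v(4.75) ≈ -0.997, v(5.3125) ≈ -0.362, v(5.875) ≈ 0.685, v(6.4375) ≈ 0.953.
Sum = Δu · [v(2.5) + v(3.0625) + v(3.625) + ...].
Sum ≈ 0.911.

0.911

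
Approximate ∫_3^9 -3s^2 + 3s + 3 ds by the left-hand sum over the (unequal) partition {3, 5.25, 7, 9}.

Subinterval widths: 2.25, 1.75, 2.
Left endpoints: 3, 5.25, 7.
f(3) = -15, f(5.25) = -63.9375, f(7) = -123.
Sum = Σ Δs_i · f(s_i).
Sum = -391.640625.

-391.640625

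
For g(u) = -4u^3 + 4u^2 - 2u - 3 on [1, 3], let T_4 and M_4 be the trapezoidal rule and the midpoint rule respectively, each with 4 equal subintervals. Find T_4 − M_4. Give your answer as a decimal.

-2.5

T_4 = -61.
M_4 = -58.5.
T_4 − M_4 = -2.5.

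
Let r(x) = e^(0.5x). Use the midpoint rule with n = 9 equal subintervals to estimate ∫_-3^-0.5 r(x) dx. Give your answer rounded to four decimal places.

Δx = (-0.5 − (-3))/9 = 5/18.
Midpoints: -103/36, -31/12, -83/36, -73/36, -1.75, -53/36, -43/36, -11/12, -23/36.
r(-103/36) ≈ 0.2392, r(-31/12) ≈ 0.2748, r(-83/36) ≈ 0.3158, r(-73/36) ≈ 0.3628, r(-1.75) ≈ 0.4169, r(-53/36) ≈ 0.4790, r(-43/36) ≈ 0.5503, r(-11/12) ≈ 0.6323, r(-23/36) ≈ 0.7266.
Sum = Δx · [r(-103/36) + r(-31/12) + r(-83/36) + ...].
Sum ≈ 1.1104.

1.1104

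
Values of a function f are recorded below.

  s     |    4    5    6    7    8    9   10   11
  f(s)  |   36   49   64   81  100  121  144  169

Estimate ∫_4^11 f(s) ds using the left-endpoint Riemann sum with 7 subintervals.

Δs = 1.
Sum = 1·[36 + 49 + 64 + 81 + 100 + 121 + 144] = 595.

595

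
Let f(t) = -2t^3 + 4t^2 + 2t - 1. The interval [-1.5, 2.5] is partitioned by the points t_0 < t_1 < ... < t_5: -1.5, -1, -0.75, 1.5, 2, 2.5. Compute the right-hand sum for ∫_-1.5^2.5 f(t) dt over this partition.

Subinterval widths: 0.5, 0.25, 2.25, 0.5, 0.5.
Right endpoints: -1, -0.75, 1.5, 2, 2.5.
f(-1) = 3, f(-0.75) = 0.59375, f(1.5) = 4.25, f(2) = 3, f(2.5) = -2.25.
Sum = Σ Δt_i · f(t_i).
Sum = 11.5859375.

11.5859375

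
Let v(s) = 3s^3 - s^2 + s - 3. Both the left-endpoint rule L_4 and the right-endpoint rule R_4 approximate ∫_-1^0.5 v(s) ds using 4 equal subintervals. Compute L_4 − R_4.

-2.109375

L_4 ≈ -7.12207031.
R_4 ≈ -5.01269531.
L_4 − R_4 = -2.109375.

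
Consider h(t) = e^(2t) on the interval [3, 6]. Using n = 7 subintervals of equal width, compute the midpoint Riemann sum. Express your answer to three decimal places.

78742.949

Δt = (6 − 3)/7 = 3/7.
Midpoints: 45/14, 51/14, 57/14, 4.5, 69/14, 75/14, 81/14.
h(45/14) ≈ 619.289, h(51/14) ≈ 1459.303, h(57/14) ≈ 3438.729, h(4.5) ≈ 8103.084, h(69/14) ≈ 19094.256, h(75/14) ≈ 44994.058, h(81/14) ≈ 106024.828.
Sum = Δt · [h(45/14) + h(51/14) + h(57/14) + ...].
Sum ≈ 78742.949.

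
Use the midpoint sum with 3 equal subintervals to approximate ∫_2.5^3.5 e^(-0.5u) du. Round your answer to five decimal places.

Δu = (3.5 − 2.5)/3 = 1/3.
Midpoints: 8/3, 3, 10/3.
f(8/3) ≈ 0.26360, f(3) ≈ 0.22313, f(10/3) ≈ 0.18888.
Sum = Δu · [f(8/3) + f(3) + f(10/3)].
Sum ≈ 0.22520.

0.22520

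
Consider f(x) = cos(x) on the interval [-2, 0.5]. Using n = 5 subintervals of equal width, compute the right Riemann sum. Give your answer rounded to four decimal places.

Δx = (0.5 − (-2))/5 = 0.5.
Right endpoints: -1.5, -1, -0.5, 0, 0.5.
f(-1.5) ≈ 0.0707, f(-1) ≈ 0.5403, f(-0.5) ≈ 0.8776, f(0) ≈ 1.0000, f(0.5) ≈ 0.8776.
Sum = Δx · [f(-1.5) + f(-1) + f(-0.5) + f(0) + f(0.5)].
Sum ≈ 1.6831.

1.6831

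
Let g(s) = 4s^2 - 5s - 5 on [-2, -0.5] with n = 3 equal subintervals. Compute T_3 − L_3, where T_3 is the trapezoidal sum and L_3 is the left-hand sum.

-5.625

T_3 = 12.625.
L_3 = 18.25.
T_3 − L_3 = -5.625.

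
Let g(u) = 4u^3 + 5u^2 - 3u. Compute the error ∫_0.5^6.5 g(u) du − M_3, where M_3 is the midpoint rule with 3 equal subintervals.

Exact integral: ∫_0.5^6.5 g(u) du = 2179.5.
M_3 = 2085.5.
Error = 2179.5 − 2085.5 = 94.

94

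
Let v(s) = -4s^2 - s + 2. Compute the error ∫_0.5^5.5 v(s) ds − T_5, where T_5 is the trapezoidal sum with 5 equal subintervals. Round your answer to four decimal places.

3.3333

Exact integral: ∫_0.5^5.5 v(s) ds ≈ -226.666667.
T_5 = -230.
Error ≈ -226.666667 − (-230) ≈ 3.3333.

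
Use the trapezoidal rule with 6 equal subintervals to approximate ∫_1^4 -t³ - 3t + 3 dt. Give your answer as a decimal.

Δt = (4 − 1)/6 = 0.5.
f(1) = -1, f(1.5) = -4.875, f(2) = -11, f(2.5) = -20.125, f(3) = -33, f(3.5) = -50.375, f(4) = -73.
T_6 = (Δt/2)·[f(t_0) + 2f(t_1) + ... + 2f(t_{5}) + f(t_6)].
Sum = -78.1875.

-78.1875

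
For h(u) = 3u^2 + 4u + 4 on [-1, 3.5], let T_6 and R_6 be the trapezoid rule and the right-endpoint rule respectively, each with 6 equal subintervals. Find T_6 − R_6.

T_6 = 85.640625.
R_6 = 105.046875.
T_6 − R_6 = -19.40625.

-19.40625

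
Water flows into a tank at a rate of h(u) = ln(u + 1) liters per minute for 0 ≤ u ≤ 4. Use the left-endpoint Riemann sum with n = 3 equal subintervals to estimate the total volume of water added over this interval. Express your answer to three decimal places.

2.862

Δu = (4 − 0)/3 = 4/3.
Left endpoints: 0, 4/3, 8/3.
h(0) ≈ 0.000, h(4/3) ≈ 0.847, h(8/3) ≈ 1.299.
Sum = Δu · [h(0) + h(4/3) + h(8/3)].
Sum ≈ 2.862.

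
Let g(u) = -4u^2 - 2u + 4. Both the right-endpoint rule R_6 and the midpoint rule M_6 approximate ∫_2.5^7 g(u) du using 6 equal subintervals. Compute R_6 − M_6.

-70.03125

R_6 = -530.4375.
M_6 = -460.40625.
R_6 − M_6 = -70.03125.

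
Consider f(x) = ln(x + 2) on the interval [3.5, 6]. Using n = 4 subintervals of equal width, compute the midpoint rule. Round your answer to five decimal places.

Δx = (6 − 3.5)/4 = 0.625.
Midpoints: 3.8125, 4.4375, 5.0625, 5.6875.
f(3.8125) ≈ 1.76001, f(4.4375) ≈ 1.86214, f(5.0625) ≈ 1.95480, f(5.6875) ≈ 2.03960.
Sum = Δx · [f(3.8125) + f(4.4375) + f(5.0625) + f(5.6875)].
Sum ≈ 4.76034.

4.76034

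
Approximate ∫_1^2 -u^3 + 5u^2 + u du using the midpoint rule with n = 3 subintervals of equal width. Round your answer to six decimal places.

Δu = (2 − 1)/3 = 1/3.
Midpoints: 7/6, 1.5, 11/6.
f(7/6) = 1379/216, f(1.5) = 9.375, f(11/6) = 2695/216.
Sum = Δu · [f(7/6) + f(1.5) + f(11/6)].
Sum ≈ 9.412037.

9.412037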